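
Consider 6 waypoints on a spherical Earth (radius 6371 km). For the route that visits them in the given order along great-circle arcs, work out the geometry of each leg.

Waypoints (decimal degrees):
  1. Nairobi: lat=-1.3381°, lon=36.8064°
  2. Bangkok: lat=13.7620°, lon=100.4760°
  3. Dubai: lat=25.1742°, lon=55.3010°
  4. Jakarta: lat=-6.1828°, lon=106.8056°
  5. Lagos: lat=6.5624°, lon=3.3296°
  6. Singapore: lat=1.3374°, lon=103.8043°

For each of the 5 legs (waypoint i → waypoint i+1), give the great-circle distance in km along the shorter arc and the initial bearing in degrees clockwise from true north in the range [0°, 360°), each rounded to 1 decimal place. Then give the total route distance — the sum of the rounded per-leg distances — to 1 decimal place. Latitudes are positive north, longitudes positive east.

Leg 1: φ1=-0.0233543, φ2=0.2401922, Δφ=0.2635465, Δλ=1.1112442 rad; a=sin²(Δφ/2)+cosφ1·cosφ2·sin²(Δλ/2)=0.2874295700; c=2·atan2(√a, √(1-a))=1.131678822; dist=6371·c=7209.926 ≈ 7209.9 km; running total=7209.9 km
Leg 1 bearing: y=sinΔλ·cosφ2=0.87052188, x=cosφ1·sinφ2-sinφ1·cosφ2·cosΔλ=0.24788487; θ=atan2(y, x)=74.1055° ≈ 74.1°
Leg 2: φ1=0.2401922, φ2=0.4393727, Δφ=0.1991805, Δλ=-0.7884525 rad; a=sin²(Δφ/2)+cosφ1·cosφ2·sin²(Δλ/2)=0.1395682435; c=2·atan2(√a, √(1-a))=0.765748902; dist=6371·c=4878.586 ≈ 4878.6 km; running total=12088.5 km
Leg 2 bearing: y=sinΔλ·cosφ2=-0.64189646, x=cosφ1·sinφ2-sinφ1·cosφ2·cosΔλ=0.26138999; θ=atan2(y, x)=-67.8431° <0 so +360° → 292.1569° ≈ 292.2°
Leg 3: φ1=0.4393727, φ2=-0.1079102, Δφ=-0.5472829, Δλ=0.8989248 rad; a=sin²(Δφ/2)+cosφ1·cosφ2·sin²(Δλ/2)=0.2428795598; c=2·atan2(√a, √(1-a))=1.030674033; dist=6371·c=6566.424 ≈ 6566.4 km; running total=18654.9 km
Leg 3 bearing: y=sinΔλ·cosφ2=0.77810568, x=cosφ1·sinφ2-sinφ1·cosφ2·cosΔλ=-0.36070469; θ=atan2(y, x)=114.8709° ≈ 114.9°
Leg 4: φ1=-0.1079102, φ2=0.1145355, Δφ=0.2224457, Δλ=-1.8059969 rad; a=sin²(Δφ/2)+cosφ1·cosφ2·sin²(Δλ/2)=0.6212365847; c=2·atan2(√a, √(1-a))=1.815710613; dist=6371·c=11567.892 ≈ 11567.9 km; running total=30222.8 km
Leg 4 bearing: y=sinΔλ·cosφ2=-0.96609599, x=cosφ1·sinφ2-sinφ1·cosφ2·cosΔλ=0.08868651; θ=atan2(y, x)=-84.7550° <0 so +360° → 275.2450° ≈ 275.2°
Leg 5: φ1=0.1145355, φ2=0.0233420, Δφ=-0.0911935, Δλ=1.7536143 rad; a=sin²(Δφ/2)+cosφ1·cosφ2·sin²(Δλ/2)=0.5889467797; c=2·atan2(√a, √(1-a))=1.749641779; dist=6371·c=11146.968 ≈ 11147.0 km; running total=41369.8 km
Leg 5 bearing: y=sinΔλ·cosφ2=0.98306741, x=cosφ1·sinφ2-sinφ1·cosφ2·cosΔλ=0.04395854; θ=atan2(y, x)=87.4397° ≈ 87.4°

Leg 1: dist=7209.9 km, bearing=74.1°
Leg 2: dist=4878.6 km, bearing=292.2°
Leg 3: dist=6566.4 km, bearing=114.9°
Leg 4: dist=11567.9 km, bearing=275.2°
Leg 5: dist=11147.0 km, bearing=87.4°
Total: 41369.8 km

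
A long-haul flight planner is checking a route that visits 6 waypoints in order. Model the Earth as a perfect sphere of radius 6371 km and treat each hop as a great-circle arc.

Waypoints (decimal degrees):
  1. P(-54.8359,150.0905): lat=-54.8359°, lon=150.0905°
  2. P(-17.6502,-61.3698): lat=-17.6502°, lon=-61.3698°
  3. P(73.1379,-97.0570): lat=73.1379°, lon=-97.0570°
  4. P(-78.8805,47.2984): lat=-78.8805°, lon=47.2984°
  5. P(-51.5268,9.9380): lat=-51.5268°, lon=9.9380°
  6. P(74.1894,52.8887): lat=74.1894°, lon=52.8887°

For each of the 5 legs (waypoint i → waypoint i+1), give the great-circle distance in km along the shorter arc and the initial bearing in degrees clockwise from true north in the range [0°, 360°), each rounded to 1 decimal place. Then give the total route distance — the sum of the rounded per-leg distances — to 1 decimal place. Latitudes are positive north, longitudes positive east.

Leg 1: φ1=-0.9570670, φ2=-0.3080541, Δφ=0.6490129, Δλ=-3.6906785 rad; a=sin²(Δφ/2)+cosφ1·cosφ2·sin²(Δλ/2)=0.6101316697; c=2·atan2(√a, √(1-a))=1.792880759; dist=6371·c=11422.443 ≈ 11422.4 km; running total=11422.4 km
Leg 1 bearing: y=sinΔλ·cosφ2=0.49733904, x=cosφ1·sinφ2-sinφ1·cosφ2·cosΔλ=-0.83912927; θ=atan2(y, x)=149.3454° ≈ 149.3°
Leg 2: φ1=-0.3080541, φ2=1.2764972, Δφ=1.5845513, Δλ=-0.6228591 rad; a=sin²(Δφ/2)+cosφ1·cosφ2·sin²(Δλ/2)=0.5328306405; c=2·atan2(√a, √(1-a))=1.636504882; dist=6371·c=10426.173 ≈ 10426.2 km; running total=21848.6 km
Leg 2 bearing: y=sinΔλ·cosφ2=-0.16921471, x=cosφ1·sinφ2-sinφ1·cosφ2·cosΔλ=0.98338953; θ=atan2(y, x)=-9.7634° <0 so +360° → 350.2366° ≈ 350.2°
Leg 3: φ1=1.2764972, φ2=-1.3767244, Δφ=-2.6532216, Δλ=2.5194770 rad; a=sin²(Δφ/2)+cosφ1·cosφ2·sin²(Δλ/2)=0.9922503252; c=2·atan2(√a, √(1-a))=2.965299975; dist=6371·c=18891.926 ≈ 18891.9 km; running total=40740.5 km
Leg 3 bearing: y=sinΔλ·cosφ2=0.11238790, x=cosφ1·sinφ2-sinφ1·cosφ2·cosΔλ=-0.13463815; θ=atan2(y, x)=140.1469° ≈ 140.1°
Leg 4: φ1=-1.3767244, φ2=-0.8993123, Δφ=0.4774121, Δλ=-0.6520620 rad; a=sin²(Δφ/2)+cosφ1·cosφ2·sin²(Δλ/2)=0.0682149225; c=2·atan2(√a, √(1-a))=0.528488586; dist=6371·c=3367.001 ≈ 3367.0 km; running total=44107.5 km
Leg 4 bearing: y=sinΔλ·cosφ2=-0.37753628, x=cosφ1·sinφ2-sinφ1·cosφ2·cosΔλ=0.33423486; θ=atan2(y, x)=-48.4814° <0 so +360° → 311.5186° ≈ 311.5°
Leg 5: φ1=-0.8993123, φ2=1.2948493, Δφ=2.1941616, Δλ=0.7496311 rad; a=sin²(Δφ/2)+cosφ1·cosφ2·sin²(Δλ/2)=0.8146047360; c=2·atan2(√a, √(1-a))=2.251332017; dist=6371·c=14343.236 ≈ 14343.2 km; running total=58450.7 km
Leg 5 bearing: y=sinΔλ·cosφ2=0.18564456, x=cosφ1·sinφ2-sinφ1·cosφ2·cosΔλ=0.75473938; θ=atan2(y, x)=13.8188° ≈ 13.8°

Leg 1: dist=11422.4 km, bearing=149.3°
Leg 2: dist=10426.2 km, bearing=350.2°
Leg 3: dist=18891.9 km, bearing=140.1°
Leg 4: dist=3367.0 km, bearing=311.5°
Leg 5: dist=14343.2 km, bearing=13.8°
Total: 58450.7 km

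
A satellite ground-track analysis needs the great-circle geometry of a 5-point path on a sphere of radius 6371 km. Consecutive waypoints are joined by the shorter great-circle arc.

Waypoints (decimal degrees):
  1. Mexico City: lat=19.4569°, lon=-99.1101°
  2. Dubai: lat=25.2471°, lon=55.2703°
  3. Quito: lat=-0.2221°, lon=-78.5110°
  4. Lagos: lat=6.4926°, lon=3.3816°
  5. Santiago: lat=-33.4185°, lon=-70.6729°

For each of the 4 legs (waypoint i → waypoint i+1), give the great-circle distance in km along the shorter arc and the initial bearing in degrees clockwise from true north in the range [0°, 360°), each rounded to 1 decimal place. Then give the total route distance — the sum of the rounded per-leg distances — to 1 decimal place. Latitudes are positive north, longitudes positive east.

Leg 1: φ1=0.3395870, φ2=0.4406450, Δφ=0.1010581, Δλ=2.6944463 rad; a=sin²(Δφ/2)+cosφ1·cosφ2·sin²(Δλ/2)=0.8134523353; c=2·atan2(√a, √(1-a))=2.248370181; dist=6371·c=14324.366 ≈ 14324.4 km; running total=14324.4 km
Leg 1 bearing: y=sinΔλ·cosφ2=0.39109052, x=cosφ1·sinφ2-sinφ1·cosφ2·cosΔλ=0.67382397; θ=atan2(y, x)=30.1311° ≈ 30.1°
Leg 2: φ1=0.4406450, φ2=-0.0038764, Δφ=-0.4445214, Δλ=-2.3349242 rad; a=sin²(Δφ/2)+cosφ1·cosφ2·sin²(Δλ/2)=0.8137314793; c=2·atan2(√a, √(1-a))=2.249086972; dist=6371·c=14328.933 ≈ 14328.9 km; running total=28653.3 km
Leg 2 bearing: y=sinΔλ·cosφ2=-0.72198066, x=cosφ1·sinφ2-sinφ1·cosφ2·cosΔλ=0.29160617; θ=atan2(y, x)=-68.0063° <0 so +360° → 291.9937° ≈ 292.0°
Leg 3: φ1=-0.0038764, φ2=0.1133172, Δφ=0.1171936, Δλ=1.4292955 rad; a=sin²(Δφ/2)+cosφ1·cosφ2·sin²(Δλ/2)=0.4301573852; c=2·atan2(√a, √(1-a))=1.430652806; dist=6371·c=9114.689 ≈ 9114.7 km; running total=37768.0 km
Leg 3 bearing: y=sinΔλ·cosφ2=0.98365602, x=cosφ1·sinφ2-sinφ1·cosφ2·cosΔλ=0.11361721; θ=atan2(y, x)=83.4112° ≈ 83.4°
Leg 4: φ1=0.1133172, φ2=-0.5832629, Δφ=-0.6965801, Δλ=-1.2924949 rad; a=sin²(Δφ/2)+cosφ1·cosφ2·sin²(Δλ/2)=0.4172218522; c=2·atan2(√a, √(1-a))=1.404474262; dist=6371·c=8947.906 ≈ 8947.9 km; running total=46715.9 km
Leg 4 bearing: y=sinΔλ·cosφ2=-0.80255485, x=cosφ1·sinφ2-sinφ1·cosφ2·cosΔλ=-0.57314642; θ=atan2(y, x)=-125.5326° <0 so +360° → 234.4674° ≈ 234.5°

Leg 1: dist=14324.4 km, bearing=30.1°
Leg 2: dist=14328.9 km, bearing=292.0°
Leg 3: dist=9114.7 km, bearing=83.4°
Leg 4: dist=8947.9 km, bearing=234.5°
Total: 46715.9 km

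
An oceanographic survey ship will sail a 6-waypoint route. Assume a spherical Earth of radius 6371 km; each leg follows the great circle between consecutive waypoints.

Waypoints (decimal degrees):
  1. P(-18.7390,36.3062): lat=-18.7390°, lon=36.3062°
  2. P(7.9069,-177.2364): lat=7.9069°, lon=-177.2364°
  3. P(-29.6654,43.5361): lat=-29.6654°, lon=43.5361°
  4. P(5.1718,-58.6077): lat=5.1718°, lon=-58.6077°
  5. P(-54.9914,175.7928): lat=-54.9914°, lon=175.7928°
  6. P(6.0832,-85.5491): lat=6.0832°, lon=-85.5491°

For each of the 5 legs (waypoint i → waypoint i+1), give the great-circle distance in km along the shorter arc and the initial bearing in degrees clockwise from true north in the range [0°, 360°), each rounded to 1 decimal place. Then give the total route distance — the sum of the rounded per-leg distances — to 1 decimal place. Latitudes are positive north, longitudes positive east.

Leg 1: dist=16199.8 km, bearing=103.9°
Leg 2: dist=15127.4 km, bearing=234.8°
Leg 3: dist=11464.3 km, bearing=268.5°
Leg 4: dist=12674.1 km, bearing=210.7°
Leg 5: dist=11113.2 km, bearing=93.6°
Total: 66578.8 km

Leg 1: φ1=-0.3270572, φ2=0.1380014, Δφ=0.4650587, Δλ=-3.7270215 rad; a=sin²(Δφ/2)+cosφ1·cosφ2·sin²(Δλ/2)=0.9129918790; c=2·atan2(√a, √(1-a))=2.542741501; dist=6371·c=16199.806 ≈ 16199.8 km; running total=16199.8 km
Leg 1 bearing: y=sinΔλ·cosφ2=0.54730362, x=cosφ1·sinφ2-sinφ1·cosφ2·cosΔλ=-0.13494286; θ=atan2(y, x)=103.8506° ≈ 103.9°
Leg 2: φ1=0.1380014, φ2=-0.5177589, Δφ=-0.6557603, Δλ=3.8532070 rad; a=sin²(Δφ/2)+cosφ1·cosφ2·sin²(Δλ/2)=0.8599387305; c=2·atan2(√a, √(1-a))=2.374422086; dist=6371·c=15127.443 ≈ 15127.4 km; running total=31327.2 km
Leg 2 bearing: y=sinΔλ·cosφ2=-0.56746135, x=cosφ1·sinφ2-sinφ1·cosφ2·cosΔλ=-0.39970496; θ=atan2(y, x)=-125.1599° <0 so +360° → 234.8401° ≈ 234.8°
Leg 3: φ1=-0.5177589, φ2=0.0902649, Δφ=0.6080238, Δλ=-1.7827456 rad; a=sin²(Δφ/2)+cosφ1·cosφ2·sin²(Δλ/2)=0.6133318975; c=2·atan2(√a, √(1-a))=1.799447280; dist=6371·c=11464.279 ≈ 11464.3 km; running total=42791.5 km
Leg 3 bearing: y=sinΔλ·cosφ2=-0.97364269, x=cosφ1·sinφ2-sinφ1·cosφ2·cosΔλ=-0.02536591; θ=atan2(y, x)=-91.4924° <0 so +360° → 268.5076° ≈ 268.5°
Leg 4: φ1=0.0902649, φ2=-0.9597810, Δφ=-1.0500459, Δλ=4.0910605 rad; a=sin²(Δφ/2)+cosφ1·cosφ2·sin²(Δλ/2)=0.7032162552; c=2·atan2(√a, √(1-a))=1.989342457; dist=6371·c=12674.101 ≈ 12674.1 km; running total=55465.6 km
Leg 4 bearing: y=sinΔλ·cosφ2=-0.46647832, x=cosφ1·sinφ2-sinφ1·cosφ2·cosΔλ=-0.78562751; θ=atan2(y, x)=-149.2996° <0 so +360° → 210.7004° ≈ 210.7°
Leg 5: φ1=-0.9597810, φ2=0.1061719, Δφ=1.0659529, Δλ=-4.5612766 rad; a=sin²(Δφ/2)+cosφ1·cosφ2·sin²(Δλ/2)=0.5863378342; c=2·atan2(√a, √(1-a))=1.744341826; dist=6371·c=11113.202 ≈ 11113.2 km; running total=66578.8 km
Leg 5 bearing: y=sinΔλ·cosφ2=0.98303747, x=cosφ1·sinφ2-sinφ1·cosφ2·cosΔλ=-0.06180981; θ=atan2(y, x)=93.5978° ≈ 93.6°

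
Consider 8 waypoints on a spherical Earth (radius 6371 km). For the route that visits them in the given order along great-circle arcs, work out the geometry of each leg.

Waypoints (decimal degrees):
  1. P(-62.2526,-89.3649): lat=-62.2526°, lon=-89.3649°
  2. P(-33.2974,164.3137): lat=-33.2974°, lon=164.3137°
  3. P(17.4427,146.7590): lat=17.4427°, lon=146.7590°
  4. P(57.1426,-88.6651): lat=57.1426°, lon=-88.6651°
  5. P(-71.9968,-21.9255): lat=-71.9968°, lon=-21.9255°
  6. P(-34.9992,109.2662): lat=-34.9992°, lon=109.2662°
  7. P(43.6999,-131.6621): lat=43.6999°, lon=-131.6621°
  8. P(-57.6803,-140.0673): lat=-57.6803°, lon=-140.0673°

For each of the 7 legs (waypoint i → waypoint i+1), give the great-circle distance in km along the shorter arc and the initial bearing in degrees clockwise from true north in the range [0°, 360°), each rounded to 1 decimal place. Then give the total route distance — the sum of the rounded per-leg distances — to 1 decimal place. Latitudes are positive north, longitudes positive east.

Leg 1: φ1=-1.0865128, φ2=-0.5811493, Δφ=0.5053636, Δλ=4.4275268 rad; a=sin²(Δφ/2)+cosφ1·cosφ2·sin²(Δλ/2)=0.3117511407; c=2·atan2(√a, √(1-a))=1.184783405; dist=6371·c=7548.255 ≈ 7548.3 km; running total=7548.3 km
Leg 1 bearing: y=sinΔλ·cosφ2=-0.80214856, x=cosφ1·sinφ2-sinφ1·cosφ2·cosΔλ=-0.46347292; θ=atan2(y, x)=-120.0189° <0 so +360° → 239.9811° ≈ 240.0°
Leg 2: φ1=-0.5811493, φ2=0.3044325, Δφ=0.8855818, Δλ=-0.3063873 rad; a=sin²(Δφ/2)+cosφ1·cosφ2·sin²(Δλ/2)=0.2021480844; c=2·atan2(√a, √(1-a))=0.932654683; dist=6371·c=5941.943 ≈ 5941.9 km; running total=13490.2 km
Leg 2 bearing: y=sinΔλ·cosφ2=-0.28774702, x=cosφ1·sinφ2-sinφ1·cosφ2·cosΔλ=0.74989239; θ=atan2(y, x)=-20.9927° <0 so +360° → 339.0073° ≈ 339.0°
Leg 3: φ1=0.3044325, φ2=0.9973265, Δφ=0.6928940, Δλ=-4.1089257 rad; a=sin²(Δφ/2)+cosφ1·cosφ2·sin²(Δλ/2)=0.5209696272; c=2·atan2(√a, √(1-a))=1.612747885; dist=6371·c=10274.817 ≈ 10274.8 km; running total=23765.0 km
Leg 3 bearing: y=sinΔλ·cosφ2=0.44672221, x=cosφ1·sinφ2-sinφ1·cosφ2·cosΔλ=0.89368919; θ=atan2(y, x)=26.5588° ≈ 26.6°
Leg 4: φ1=0.9973265, φ2=-1.2565812, Δφ=-2.2539077, Δλ=1.1648258 rad; a=sin²(Δφ/2)+cosφ1·cosφ2·sin²(Δλ/2)=0.8663371654; c=2·atan2(√a, √(1-a))=2.393039502; dist=6371·c=15246.055 ≈ 15246.1 km; running total=39011.1 km
Leg 4 bearing: y=sinΔλ·cosφ2=0.28394875, x=cosφ1·sinφ2-sinφ1·cosφ2·cosΔλ=-0.61851551; θ=atan2(y, x)=155.3410° ≈ 155.3°
Leg 5: φ1=-1.2565812, φ2=-0.6108513, Δφ=0.6457299, Δλ=2.2897271 rad; a=sin²(Δφ/2)+cosφ1·cosφ2·sin²(Δλ/2)=0.3106275898; c=2·atan2(√a, √(1-a))=1.182356623; dist=6371·c=7532.794 ≈ 7532.8 km; running total=46543.9 km
Leg 5 bearing: y=sinΔλ·cosφ2=0.61642639, x=cosφ1·sinφ2-sinφ1·cosφ2·cosΔλ=-0.69034112; θ=atan2(y, x)=138.2374° ≈ 138.2°
Leg 6: φ1=-0.6108513, φ2=0.7627071, Δφ=1.3735584, Δλ=-4.2049921 rad; a=sin²(Δφ/2)+cosφ1·cosφ2·sin²(Δλ/2)=0.8420152298; c=2·atan2(√a, √(1-a))=2.324070063; dist=6371·c=14806.650 ≈ 14806.7 km; running total=61350.6 km
Leg 6 bearing: y=sinΔλ·cosφ2=0.63188325, x=cosφ1·sinφ2-sinφ1·cosφ2·cosΔλ=0.36445285; θ=atan2(y, x)=60.0248° ≈ 60.0°
Leg 7: φ1=0.7627071, φ2=-1.0067111, Δφ=-1.7694183, Δλ=-0.1466984 rad; a=sin²(Δφ/2)+cosφ1·cosφ2·sin²(Δλ/2)=0.6007351309; c=2·atan2(√a, √(1-a))=1.773655058; dist=6371·c=11299.956 ≈ 11300.0 km; running total=72650.6 km
Leg 7 bearing: y=sinΔλ·cosφ2=-0.07815026, x=cosφ1·sinφ2-sinφ1·cosφ2·cosΔλ=-0.97637199; θ=atan2(y, x)=-175.4237° <0 so +360° → 184.5763° ≈ 184.6°

Leg 1: dist=7548.3 km, bearing=240.0°
Leg 2: dist=5941.9 km, bearing=339.0°
Leg 3: dist=10274.8 km, bearing=26.6°
Leg 4: dist=15246.1 km, bearing=155.3°
Leg 5: dist=7532.8 km, bearing=138.2°
Leg 6: dist=14806.7 km, bearing=60.0°
Leg 7: dist=11300.0 km, bearing=184.6°
Total: 72650.6 km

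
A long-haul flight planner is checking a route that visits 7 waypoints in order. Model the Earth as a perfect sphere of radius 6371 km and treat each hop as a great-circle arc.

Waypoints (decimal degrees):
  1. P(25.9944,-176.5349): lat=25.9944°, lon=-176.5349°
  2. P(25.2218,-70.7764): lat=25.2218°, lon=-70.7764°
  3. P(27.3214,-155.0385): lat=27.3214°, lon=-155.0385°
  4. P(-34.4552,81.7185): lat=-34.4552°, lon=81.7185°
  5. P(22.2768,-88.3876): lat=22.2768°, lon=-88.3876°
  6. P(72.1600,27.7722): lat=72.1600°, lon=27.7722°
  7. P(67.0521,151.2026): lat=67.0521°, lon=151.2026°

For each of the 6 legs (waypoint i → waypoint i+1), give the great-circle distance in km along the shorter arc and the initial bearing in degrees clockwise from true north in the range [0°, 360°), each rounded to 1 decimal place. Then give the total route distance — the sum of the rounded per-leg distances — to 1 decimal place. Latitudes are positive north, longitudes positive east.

Leg 1: φ1=0.4536879, φ2=0.4402035, Δφ=-0.0134844, Δλ=1.8458340 rad; a=sin²(Δφ/2)+cosφ1·cosφ2·sin²(Δλ/2)=0.5170370307; c=2·atan2(√a, √(1-a))=1.604876985; dist=6371·c=10224.671 ≈ 10224.7 km; running total=10224.7 km
Leg 1 bearing: y=sinΔλ·cosφ2=0.87066311, x=cosφ1·sinφ2-sinφ1·cosφ2·cosΔλ=0.49069818; θ=atan2(y, x)=60.5948° ≈ 60.6°
Leg 2: φ1=0.4402035, φ2=0.4768484, Δφ=0.0366449, Δλ=-1.4706511 rad; a=sin²(Δφ/2)+cosφ1·cosφ2·sin²(Δλ/2)=0.3620301812; c=2·atan2(√a, √(1-a))=1.291229169; dist=6371·c=8226.421 ≈ 8226.4 km; running total=18451.1 km
Leg 2 bearing: y=sinΔλ·cosφ2=-0.88399444, x=cosφ1·sinφ2-sinφ1·cosφ2·cosΔλ=0.37737400; θ=atan2(y, x)=-66.8825° <0 so +360° → 293.1175° ≈ 293.1°
Leg 3: φ1=0.4768484, φ2=-0.6013567, Δφ=-1.0782051, Δλ=4.1321892 rad; a=sin²(Δφ/2)+cosφ1·cosφ2·sin²(Δλ/2)=0.8306352524; c=2·atan2(√a, √(1-a))=2.293307499; dist=6371·c=14610.662 ≈ 14610.7 km; running total=33061.8 km
Leg 3 bearing: y=sinΔλ·cosφ2=-0.68963071, x=cosφ1·sinφ2-sinφ1·cosφ2·cosΔλ=-0.29517926; θ=atan2(y, x)=-113.1721° <0 so +360° → 246.8279° ≈ 246.8°
Leg 4: φ1=-0.6013567, φ2=0.3888035, Δφ=0.9901602, Δλ=-2.9689115 rad; a=sin²(Δφ/2)+cosφ1·cosφ2·sin²(Δλ/2)=0.9830737440; c=2·atan2(√a, √(1-a))=2.880651074; dist=6371·c=18352.628 ≈ 18352.6 km; running total=51414.4 km
Leg 4 bearing: y=sinΔλ·cosφ2=-0.15899983, x=cosφ1·sinφ2-sinφ1·cosφ2·cosΔλ=-0.20317009; θ=atan2(y, x)=-141.9535° <0 so +360° → 218.0465° ≈ 218.0°
Leg 5: φ1=0.3888035, φ2=1.2594296, Δφ=0.8706261, Δλ=2.0273710 rad; a=sin²(Δφ/2)+cosφ1·cosφ2·sin²(Δλ/2)=0.3820661113; c=2·atan2(√a, √(1-a))=1.332684883; dist=6371·c=8490.535 ≈ 8490.5 km; running total=59904.9 km
Leg 5 bearing: y=sinΔλ·cosφ2=0.27497886, x=cosφ1·sinφ2-sinφ1·cosφ2·cosΔλ=0.93206921; θ=atan2(y, x)=16.4371° ≈ 16.4°
Leg 6: φ1=1.2594296, φ2=1.1702799, Δφ=-0.0891497, Δλ=2.1542669 rad; a=sin²(Δφ/2)+cosφ1·cosφ2·sin²(Δλ/2)=0.0946128725; c=2·atan2(√a, √(1-a))=0.625322719; dist=6371·c=3983.931 ≈ 3983.9 km; running total=63888.8 km
Leg 6 bearing: y=sinΔλ·cosφ2=0.32538820, x=cosφ1·sinφ2-sinφ1·cosφ2·cosΔλ=0.48658774; θ=atan2(y, x)=33.7712° ≈ 33.8°

Leg 1: dist=10224.7 km, bearing=60.6°
Leg 2: dist=8226.4 km, bearing=293.1°
Leg 3: dist=14610.7 km, bearing=246.8°
Leg 4: dist=18352.6 km, bearing=218.0°
Leg 5: dist=8490.5 km, bearing=16.4°
Leg 6: dist=3983.9 km, bearing=33.8°
Total: 63888.8 km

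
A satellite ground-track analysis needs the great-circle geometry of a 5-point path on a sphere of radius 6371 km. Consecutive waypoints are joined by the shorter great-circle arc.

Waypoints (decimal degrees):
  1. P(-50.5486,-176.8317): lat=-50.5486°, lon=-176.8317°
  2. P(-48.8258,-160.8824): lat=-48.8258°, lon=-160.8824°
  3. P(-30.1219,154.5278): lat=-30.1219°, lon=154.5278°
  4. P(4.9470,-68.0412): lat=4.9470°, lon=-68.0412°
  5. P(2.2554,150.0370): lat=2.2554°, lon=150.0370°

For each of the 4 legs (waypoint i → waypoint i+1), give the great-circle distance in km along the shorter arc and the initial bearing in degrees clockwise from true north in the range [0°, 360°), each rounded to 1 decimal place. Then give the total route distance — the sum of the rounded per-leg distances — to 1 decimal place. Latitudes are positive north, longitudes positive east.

Leg 1: dist=1160.9 km, bearing=86.7°
Leg 2: dist=4274.2 km, bearing=282.4°
Leg 3: dist=14753.4 km, bearing=113.5°
Leg 4: dist=15709.9 km, bearing=279.9°
Total: 35898.4 km

Leg 1: φ1=-0.8822395, φ2=-0.8521710, Δφ=0.0300685, Δλ=0.2783678 rad; a=sin²(Δφ/2)+cosφ1·cosφ2·sin²(Δλ/2)=0.0082777988; c=2·atan2(√a, √(1-a))=0.182216803; dist=6371·c=1160.903 ≈ 1160.9 km; running total=1160.9 km
Leg 1 bearing: y=sinΔλ·cosφ2=0.18090595, x=cosφ1·sinφ2-sinφ1·cosφ2·cosΔλ=0.01049501; θ=atan2(y, x)=86.6798° ≈ 86.7°
Leg 2: φ1=-0.8521710, φ2=-0.5257263, Δφ=0.3264446, Δλ=5.5049465 rad; a=sin²(Δφ/2)+cosφ1·cosφ2·sin²(Δλ/2)=0.1083630960; c=2·atan2(√a, √(1-a))=0.670881748; dist=6371·c=4274.188 ≈ 4274.2 km; running total=5435.1 km
Leg 2 bearing: y=sinΔλ·cosφ2=-0.60722442, x=cosφ1·sinφ2-sinφ1·cosφ2·cosΔλ=0.13326907; θ=atan2(y, x)=-77.6214° <0 so +360° → 282.3786° ≈ 282.4°
Leg 3: φ1=-0.5257263, φ2=0.0863414, Δφ=0.6120678, Δλ=-3.8845619 rad; a=sin²(Δφ/2)+cosφ1·cosφ2·sin²(Δλ/2)=0.8389569623; c=2·atan2(√a, √(1-a))=2.315717583; dist=6371·c=14753.437 ≈ 14753.4 km; running total=20188.5 km
Leg 3 bearing: y=sinΔλ·cosφ2=0.67395765, x=cosφ1·sinφ2-sinφ1·cosφ2·cosΔλ=-0.29362185; θ=atan2(y, x)=113.5412° ≈ 113.5°
Leg 4: φ1=0.0863414, φ2=0.0393642, Δφ=-0.0469773, Δλ=3.8061826 rad; a=sin²(Δφ/2)+cosφ1·cosφ2·sin²(Δλ/2)=0.8901181303; c=2·atan2(√a, √(1-a))=2.465839779; dist=6371·c=15709.865 ≈ 15709.9 km; running total=35898.4 km
Leg 4 bearing: y=sinΔλ·cosφ2=-0.61625865, x=cosφ1·sinφ2-sinφ1·cosφ2·cosΔλ=0.10703576; θ=atan2(y, x)=-80.1468° <0 so +360° → 279.8532° ≈ 279.9°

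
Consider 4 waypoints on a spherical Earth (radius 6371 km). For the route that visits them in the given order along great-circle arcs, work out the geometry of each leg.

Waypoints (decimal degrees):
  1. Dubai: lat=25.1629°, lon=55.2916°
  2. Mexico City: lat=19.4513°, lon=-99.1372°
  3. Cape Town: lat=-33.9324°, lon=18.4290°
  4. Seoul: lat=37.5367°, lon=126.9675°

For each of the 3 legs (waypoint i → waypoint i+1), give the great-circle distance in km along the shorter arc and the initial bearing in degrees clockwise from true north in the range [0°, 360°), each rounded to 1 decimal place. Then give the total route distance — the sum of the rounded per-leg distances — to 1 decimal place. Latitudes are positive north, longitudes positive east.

Leg 1: φ1=0.4391755, φ2=0.3394892, Δφ=-0.0996862, Δλ=-2.6952910 rad; a=sin²(Δφ/2)+cosφ1·cosφ2·sin²(Δλ/2)=0.8141284264; c=2·atan2(√a, √(1-a))=2.250106974; dist=6371·c=14335.432 ≈ 14335.4 km; running total=14335.4 km
Leg 1 bearing: y=sinΔλ·cosφ2=-0.40699691, x=cosφ1·sinφ2-sinφ1·cosφ2·cosΔλ=0.66305870; θ=atan2(y, x)=-31.5423° <0 so +360° → 328.4577° ≈ 328.5°
Leg 2: φ1=0.3394892, φ2=-0.5922321, Δφ=-0.9317213, Δλ=2.0519173 rad; a=sin²(Δφ/2)+cosφ1·cosφ2·sin²(Δλ/2)=0.7739676088; c=2·atan2(√a, √(1-a))=2.150690266; dist=6371·c=13702.048 ≈ 13702.0 km; running total=28037.4 km
Leg 2 bearing: y=sinΔλ·cosφ2=0.73550687, x=cosφ1·sinφ2-sinφ1·cosφ2·cosΔλ=-0.39849296; θ=atan2(y, x)=118.4486° ≈ 118.4°
Leg 3: φ1=-0.5922321, φ2=0.6551390, Δφ=1.2473711, Δλ=1.8943542 rad; a=sin²(Δφ/2)+cosφ1·cosφ2·sin²(Δλ/2)=0.7746414759; c=2·atan2(√a, √(1-a))=2.152302236; dist=6371·c=13712.318 ≈ 13712.3 km; running total=41749.7 km
Leg 3 bearing: y=sinΔλ·cosφ2=0.75181656, x=cosφ1·sinφ2-sinφ1·cosφ2·cosΔλ=0.36477403; θ=atan2(y, x)=64.1178° ≈ 64.1°

Leg 1: dist=14335.4 km, bearing=328.5°
Leg 2: dist=13702.0 km, bearing=118.4°
Leg 3: dist=13712.3 km, bearing=64.1°
Total: 41749.7 km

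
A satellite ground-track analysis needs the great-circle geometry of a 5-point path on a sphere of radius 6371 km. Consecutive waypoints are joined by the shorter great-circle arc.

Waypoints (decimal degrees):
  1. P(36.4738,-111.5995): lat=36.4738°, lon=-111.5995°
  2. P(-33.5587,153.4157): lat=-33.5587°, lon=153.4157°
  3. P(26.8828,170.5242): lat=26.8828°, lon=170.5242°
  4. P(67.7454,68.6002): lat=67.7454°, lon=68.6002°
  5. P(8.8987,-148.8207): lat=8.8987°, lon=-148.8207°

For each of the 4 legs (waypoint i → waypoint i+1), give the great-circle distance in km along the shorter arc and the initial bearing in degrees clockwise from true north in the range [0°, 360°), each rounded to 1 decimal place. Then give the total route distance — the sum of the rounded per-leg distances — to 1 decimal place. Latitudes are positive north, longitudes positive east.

Leg 1: dist=12538.1 km, bearing=244.2°
Leg 2: dist=6959.2 km, bearing=17.2°
Leg 3: dist=7738.4 km, bearing=336.7°
Leg 4: dist=10992.6 km, bearing=37.4°
Total: 38228.3 km

Leg 1: φ1=0.6365879, φ2=-0.5857098, Δφ=-1.2222977, Δλ=4.6253878 rad; a=sin²(Δφ/2)+cosφ1·cosφ2·sin²(Δλ/2)=0.6934175636; c=2·atan2(√a, √(1-a))=1.967993376; dist=6371·c=12538.086 ≈ 12538.1 km; running total=12538.1 km
Leg 1 bearing: y=sinΔλ·cosφ2=-0.83016813, x=cosφ1·sinφ2-sinφ1·cosφ2·cosΔλ=-0.40147163; θ=atan2(y, x)=-115.8085° <0 so +360° → 244.1915° ≈ 244.2°
Leg 2: φ1=-0.5857098, φ2=0.4691934, Δφ=1.0549032, Δλ=0.2985997 rad; a=sin²(Δφ/2)+cosφ1·cosφ2·sin²(Δλ/2)=0.2697890093; c=2·atan2(√a, √(1-a))=1.092325822; dist=6371·c=6959.208 ≈ 6959.2 km; running total=19497.3 km
Leg 2 bearing: y=sinΔλ·cosφ2=0.26239083, x=cosφ1·sinφ2-sinφ1·cosφ2·cosΔλ=0.84803458; θ=atan2(y, x)=17.1926° ≈ 17.2°
Leg 3: φ1=0.4691934, φ2=1.1823803, Δφ=0.7131869, Δλ=-1.7789094 rad; a=sin²(Δφ/2)+cosφ1·cosφ2·sin²(Δλ/2)=0.3256541054; c=2·atan2(√a, √(1-a))=1.214621402; dist=6371·c=7738.353 ≈ 7738.4 km; running total=27235.7 km
Leg 3 bearing: y=sinΔλ·cosφ2=-0.37055104, x=cosφ1·sinφ2-sinφ1·cosφ2·cosΔλ=0.86087512; θ=atan2(y, x)=-23.2888° <0 so +360° → 336.7112° ≈ 336.7°
Leg 4: φ1=1.1823803, φ2=0.1553116, Δφ=-1.0270687, Δλ=-3.7947106 rad; a=sin²(Δφ/2)+cosφ1·cosφ2·sin²(Δλ/2)=0.5769967278; c=2·atan2(√a, √(1-a))=1.725405004; dist=6371·c=10992.555 ≈ 10992.6 km; running total=38228.3 km
Leg 4 bearing: y=sinΔλ·cosφ2=0.60035134, x=cosφ1·sinφ2-sinφ1·cosφ2·cosΔλ=0.78477021; θ=atan2(y, x)=37.4161° ≈ 37.4°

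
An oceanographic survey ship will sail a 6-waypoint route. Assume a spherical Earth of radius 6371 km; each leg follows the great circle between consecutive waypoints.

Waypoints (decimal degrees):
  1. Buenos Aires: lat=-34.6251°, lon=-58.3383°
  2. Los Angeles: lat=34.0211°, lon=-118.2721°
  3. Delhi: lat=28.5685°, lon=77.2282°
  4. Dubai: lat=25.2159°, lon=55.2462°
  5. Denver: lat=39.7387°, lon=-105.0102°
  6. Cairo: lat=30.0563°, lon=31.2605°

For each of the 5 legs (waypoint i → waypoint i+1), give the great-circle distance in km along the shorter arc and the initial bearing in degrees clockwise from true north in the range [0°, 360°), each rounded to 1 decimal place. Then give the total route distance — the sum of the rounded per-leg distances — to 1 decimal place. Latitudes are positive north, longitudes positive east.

Leg 1: dist=9856.0 km, bearing=314.2°
Leg 2: dist=12866.9 km, bearing=344.9°
Leg 3: dist=2208.3 km, bearing=265.4°
Leg 4: dist=12507.7 km, bearing=343.7°
Leg 5: dist=11036.2 km, bearing=37.3°
Total: 48475.1 km

Leg 1: φ1=-0.6043220, φ2=0.5937802, Δφ=1.1981022, Δλ=-1.0460421 rad; a=sin²(Δφ/2)+cosφ1·cosφ2·sin²(Δλ/2)=0.4881047233; c=2·atan2(√a, √(1-a))=1.547003529; dist=6371·c=9855.959 ≈ 9856.0 km; running total=9856.0 km
Leg 1 bearing: y=sinΔλ·cosφ2=-0.71730991, x=cosφ1·sinφ2-sinφ1·cosφ2·cosΔλ=0.69634798; θ=atan2(y, x)=-45.8495° <0 so +360° → 314.1505° ≈ 314.2°
Leg 2: φ1=0.5937802, φ2=0.4986144, Δφ=-0.0951658, Δλ=3.4121239 rad; a=sin²(Δφ/2)+cosφ1·cosφ2·sin²(Δλ/2)=0.7169429303; c=2·atan2(√a, √(1-a))=2.019597632; dist=6371·c=12866.857 ≈ 12866.9 km; running total=22722.9 km
Leg 2 bearing: y=sinΔλ·cosφ2=-0.23470547, x=cosφ1·sinφ2-sinφ1·cosφ2·cosΔλ=0.86985999; θ=atan2(y, x)=-15.1000° <0 so +360° → 344.9000° ≈ 344.9°
Leg 3: φ1=0.4986144, φ2=0.4401005, Δφ=-0.0585139, Δλ=-0.3836583 rad; a=sin²(Δφ/2)+cosφ1·cosφ2·sin²(Δλ/2)=0.0297372765; c=2·atan2(√a, √(1-a))=0.346622627; dist=6371·c=2208.333 ≈ 2208.3 km; running total=24931.2 km
Leg 3 bearing: y=sinΔλ·cosφ2=-0.33864636, x=cosφ1·sinφ2-sinφ1·cosφ2·cosΔλ=-0.02702824; θ=atan2(y, x)=-94.5633° <0 so +360° → 265.4367° ≈ 265.4°
Leg 4: φ1=0.4401005, φ2=0.6935712, Δφ=0.2534707, Δλ=-2.7970018 rad; a=sin²(Δφ/2)+cosφ1·cosφ2·sin²(Δλ/2)=0.6912195713; c=2·atan2(√a, √(1-a))=1.963231006; dist=6371·c=12507.745 ≈ 12507.7 km; running total=37438.9 km
Leg 4 bearing: y=sinΔλ·cosφ2=-0.25976628, x=cosφ1·sinφ2-sinφ1·cosφ2·cosΔλ=0.88671404; θ=atan2(y, x)=-16.3281° <0 so +360° → 343.6719° ≈ 343.7°
Leg 5: φ1=0.6935712, φ2=0.5245814, Δφ=-0.1689898, Δλ=2.3783724 rad; a=sin²(Δφ/2)+cosφ1·cosφ2·sin²(Δλ/2)=0.5803803917; c=2·atan2(√a, √(1-a))=1.732257741; dist=6371·c=11036.214 ≈ 11036.2 km; running total=48475.1 km
Leg 5 bearing: y=sinΔλ·cosφ2=0.59830191, x=cosφ1·sinφ2-sinφ1·cosφ2·cosΔλ=0.78497821; θ=atan2(y, x)=37.3143° ≈ 37.3°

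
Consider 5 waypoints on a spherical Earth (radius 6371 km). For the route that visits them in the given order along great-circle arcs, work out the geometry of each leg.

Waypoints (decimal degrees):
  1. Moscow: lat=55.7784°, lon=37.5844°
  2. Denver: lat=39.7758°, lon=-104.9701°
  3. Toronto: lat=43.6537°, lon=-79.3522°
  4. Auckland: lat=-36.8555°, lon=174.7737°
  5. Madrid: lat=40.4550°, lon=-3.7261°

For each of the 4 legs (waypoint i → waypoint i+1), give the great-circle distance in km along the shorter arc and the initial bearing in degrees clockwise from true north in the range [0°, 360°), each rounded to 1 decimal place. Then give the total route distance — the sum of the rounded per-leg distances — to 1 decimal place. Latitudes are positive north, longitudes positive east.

Leg 1: φ1=0.9735167, φ2=0.6942187, Δφ=-0.2792981, Δλ=-2.4880454 rad; a=sin²(Δφ/2)+cosφ1·cosφ2·sin²(Δλ/2)=0.4070718649; c=2·atan2(√a, √(1-a))=1.383853083; dist=6371·c=8816.528 ≈ 8816.5 km; running total=8816.5 km
Leg 1 bearing: y=sinΔλ·cosφ2=-0.46728573, x=cosφ1·sinφ2-sinφ1·cosφ2·cosΔλ=0.86435033; θ=atan2(y, x)=-28.3966° <0 so +360° → 331.6034° ≈ 331.6°
Leg 2: φ1=0.6942187, φ2=0.7619008, Δφ=0.0676821, Δλ=0.4471167 rad; a=sin²(Δφ/2)+cosφ1·cosφ2·sin²(Δλ/2)=0.0284762224; c=2·atan2(√a, √(1-a))=0.339120643; dist=6371·c=2160.538 ≈ 2160.5 km; running total=10977.0 km
Leg 2 bearing: y=sinΔλ·cosφ2=0.31282876, x=cosφ1·sinφ2-sinφ1·cosφ2·cosΔλ=0.11313476; θ=atan2(y, x)=70.1174° ≈ 70.1°
Leg 3: φ1=0.7619008, φ2=-0.6432498, Δφ=-1.4051506, Δλ=4.4353337 rad; a=sin²(Δφ/2)+cosφ1·cosφ2·sin²(Δλ/2)=0.7861956463; c=2·atan2(√a, √(1-a))=2.180215503; dist=6371·c=13890.153 ≈ 13890.2 km; running total=24867.2 km
Leg 3 bearing: y=sinΔλ·cosφ2=-0.76963704, x=cosφ1·sinφ2-sinφ1·cosφ2·cosΔλ=-0.28289050; θ=atan2(y, x)=-110.1816° <0 so +360° → 249.8184° ≈ 249.8°
Leg 4: φ1=-0.6432498, φ2=0.7060729, Δφ=1.3493228, Δλ=-3.1154092 rad; a=sin²(Δφ/2)+cosφ1·cosφ2·sin²(Δλ/2)=0.9989092920; c=2·atan2(√a, √(1-a))=3.075528902; dist=6371·c=19594.195 ≈ 19594.2 km; running total=44461.4 km
Leg 4 bearing: y=sinΔλ·cosφ2=-0.01992111, x=cosφ1·sinφ2-sinφ1·cosφ2·cosΔλ=0.06293825; θ=atan2(y, x)=-17.5635° <0 so +360° → 342.4365° ≈ 342.4°

Leg 1: dist=8816.5 km, bearing=331.6°
Leg 2: dist=2160.5 km, bearing=70.1°
Leg 3: dist=13890.2 km, bearing=249.8°
Leg 4: dist=19594.2 km, bearing=342.4°
Total: 44461.4 km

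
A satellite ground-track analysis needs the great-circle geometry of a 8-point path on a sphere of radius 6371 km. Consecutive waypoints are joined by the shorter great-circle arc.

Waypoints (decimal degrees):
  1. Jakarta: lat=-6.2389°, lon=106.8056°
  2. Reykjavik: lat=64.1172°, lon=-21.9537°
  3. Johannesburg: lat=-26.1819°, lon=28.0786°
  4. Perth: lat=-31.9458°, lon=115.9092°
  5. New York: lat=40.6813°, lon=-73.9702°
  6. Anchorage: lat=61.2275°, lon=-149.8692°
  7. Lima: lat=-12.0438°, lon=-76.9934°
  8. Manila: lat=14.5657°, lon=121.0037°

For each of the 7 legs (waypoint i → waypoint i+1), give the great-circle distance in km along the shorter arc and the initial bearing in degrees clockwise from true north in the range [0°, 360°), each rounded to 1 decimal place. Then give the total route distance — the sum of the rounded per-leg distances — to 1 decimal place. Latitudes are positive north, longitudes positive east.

Leg 1: dist=12418.4 km, bearing=338.5°
Leg 2: dist=10936.7 km, bearing=136.0°
Leg 3: dist=8316.8 km, bearing=118.5°
Leg 4: dist=18702.7 km, bearing=39.5°
Leg 5: dist=5412.6 km, bearing=321.6°
Leg 6: dist=10289.8 km, bearing=110.7°
Leg 7: dist=18048.1 km, bearing=280.2°
Total: 84125.1 km

Leg 1: φ1=-0.1088893, φ2=1.1190562, Δφ=1.2279456, Δλ=-2.2472737 rad; a=sin²(Δφ/2)+cosφ1·cosφ2·sin²(Δλ/2)=0.6847225855; c=2·atan2(√a, √(1-a))=1.949208206; dist=6371·c=12418.405 ≈ 12418.4 km; running total=12418.4 km
Leg 1 bearing: y=sinΔλ·cosφ2=-0.34039996, x=cosφ1·sinφ2-sinφ1·cosφ2·cosΔλ=0.86466070; θ=atan2(y, x)=-21.4886° <0 so +360° → 338.5114° ≈ 338.5°
Leg 2: φ1=1.1190562, φ2=-0.4569604, Δφ=-1.5760166, Δλ=0.8732284 rad; a=sin²(Δφ/2)+cosφ1·cosφ2·sin²(Δλ/2)=0.5726623920; c=2·atan2(√a, √(1-a))=1.716637560; dist=6371·c=10936.698 ≈ 10936.7 km; running total=23355.1 km
Leg 2 bearing: y=sinΔλ·cosφ2=0.68777167, x=cosφ1·sinφ2-sinφ1·cosφ2·cosΔλ=-0.71123191; θ=atan2(y, x)=135.9607° ≈ 136.0°
Leg 3: φ1=-0.4569604, φ2=-0.5575594, Δφ=-0.1005990, Δλ=1.5329332 rad; a=sin²(Δφ/2)+cosφ1·cosφ2·sin²(Δλ/2)=0.3688582184; c=2·atan2(√a, √(1-a))=1.305408473; dist=6371·c=8316.757 ≈ 8316.8 km; running total=31671.9 km
Leg 3 bearing: y=sinΔλ·cosφ2=0.84794083, x=cosφ1·sinφ2-sinφ1·cosφ2·cosΔλ=-0.46065571; θ=atan2(y, x)=118.5136° ≈ 118.5°
Leg 4: φ1=-0.5575594, φ2=0.7100226, Δφ=1.2675820, Δλ=-3.3140207 rad; a=sin²(Δφ/2)+cosφ1·cosφ2·sin²(Δλ/2)=0.9894288220; c=2·atan2(√a, √(1-a))=2.935596155; dist=6371·c=18702.683 ≈ 18702.7 km; running total=50374.6 km
Leg 4 bearing: y=sinΔλ·cosφ2=0.13011334, x=cosφ1·sinφ2-sinφ1·cosφ2·cosΔλ=0.15782342; θ=atan2(y, x)=39.5030° ≈ 39.5°
Leg 5: φ1=0.7100226, φ2=1.0686215, Δφ=0.3585988, Δλ=-1.3246874 rad; a=sin²(Δφ/2)+cosφ1·cosφ2·sin²(Δλ/2)=0.1698490454; c=2·atan2(√a, √(1-a))=0.849575628; dist=6371·c=5412.646 ≈ 5412.6 km; running total=55787.2 km
Leg 5 bearing: y=sinΔλ·cosφ2=-0.46682938, x=cosφ1·sinφ2-sinφ1·cosφ2·cosΔλ=0.58827861; θ=atan2(y, x)=-38.4338° <0 so +360° → 321.5662° ≈ 321.6°
Leg 6: φ1=1.0686215, φ2=-0.2102040, Δφ=-1.2788254, Δλ=1.2719227 rad; a=sin²(Δφ/2)+cosφ1·cosφ2·sin²(Δλ/2)=0.5221459131; c=2·atan2(√a, √(1-a))=1.615102648; dist=6371·c=10289.819 ≈ 10289.8 km; running total=66077.0 km
Leg 6 bearing: y=sinΔλ·cosφ2=0.93463291, x=cosφ1·sinφ2-sinφ1·cosφ2·cosΔλ=-0.35284494; θ=atan2(y, x)=110.6826° ≈ 110.7°
Leg 7: φ1=-0.2102040, φ2=0.2542194, Δφ=0.4644234, Δλ=3.4557013 rad; a=sin²(Δφ/2)+cosφ1·cosφ2·sin²(Δλ/2)=0.9763592724; c=2·atan2(√a, √(1-a))=2.832857120; dist=6371·c=18048.133 ≈ 18048.1 km; running total=84125.1 km
Leg 7 bearing: y=sinΔλ·cosφ2=-0.29903857, x=cosφ1·sinφ2-sinφ1·cosφ2·cosΔλ=0.05388237; θ=atan2(y, x)=-79.7857° <0 so +360° → 280.2143° ≈ 280.2°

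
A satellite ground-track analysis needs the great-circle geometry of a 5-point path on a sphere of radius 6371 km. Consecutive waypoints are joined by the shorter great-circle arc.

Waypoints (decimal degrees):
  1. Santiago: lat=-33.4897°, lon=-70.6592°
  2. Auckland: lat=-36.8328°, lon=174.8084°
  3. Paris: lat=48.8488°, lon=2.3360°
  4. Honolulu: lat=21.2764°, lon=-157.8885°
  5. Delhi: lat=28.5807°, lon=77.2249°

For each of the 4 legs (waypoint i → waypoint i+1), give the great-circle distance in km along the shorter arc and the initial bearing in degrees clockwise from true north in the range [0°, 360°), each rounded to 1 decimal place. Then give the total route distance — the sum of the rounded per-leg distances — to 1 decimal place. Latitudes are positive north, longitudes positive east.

Leg 1: dist=9665.7 km, bearing=226.8°
Leg 2: dist=18546.5 km, bearing=337.8°
Leg 3: dist=11974.2 km, bearing=340.7°
Leg 4: dist=11911.6 km, bearing=311.1°
Total: 52098.0 km

Leg 1: φ1=-0.5845055, φ2=-0.6428536, Δφ=-0.0583481, Δλ=4.2842178 rad; a=sin²(Δφ/2)+cosφ1·cosφ2·sin²(Δλ/2)=0.4731848723; c=2·atan2(√a, √(1-a))=1.517140330; dist=6371·c=9665.701 ≈ 9665.7 km; running total=9665.7 km
Leg 1 bearing: y=sinΔλ·cosφ2=-0.72813456, x=cosφ1·sinφ2-sinφ1·cosφ2·cosΔλ=-0.68333290; θ=atan2(y, x)=-133.1820° <0 so +360° → 226.8180° ≈ 226.8°
Leg 2: φ1=-0.6428536, φ2=0.8525724, Δφ=1.4954260, Δλ=-3.0102112 rad; a=sin²(Δφ/2)+cosφ1·cosφ2·sin²(Δλ/2)=0.9867751918; c=2·atan2(√a, √(1-a))=2.911084333; dist=6371·c=18546.518 ≈ 18546.5 km; running total=28212.2 km
Leg 2 bearing: y=sinΔλ·cosφ2=-0.08620682, x=cosφ1·sinφ2-sinφ1·cosφ2·cosΔλ=0.21158458; θ=atan2(y, x)=-22.1677° <0 so +360° → 337.8323° ≈ 337.8°
Leg 3: φ1=0.8525724, φ2=0.3713432, Δφ=-0.4812292, Δλ=-2.7964451 rad; a=sin²(Δφ/2)+cosφ1·cosφ2·sin²(Δλ/2)=0.6519015147; c=2·atan2(√a, √(1-a))=1.879478152; dist=6371·c=11974.155 ≈ 11974.2 km; running total=40186.4 km
Leg 3 bearing: y=sinΔλ·cosφ2=-0.31527487, x=cosφ1·sinφ2-sinφ1·cosφ2·cosΔλ=0.89905810; θ=atan2(y, x)=-19.3244° <0 so +360° → 340.6756° ≈ 340.7°
Leg 4: φ1=0.3713432, φ2=0.4988273, Δφ=0.1274841, Δλ=4.1035029 rad; a=sin²(Δφ/2)+cosφ1·cosφ2·sin²(Δλ/2)=0.6472151124; c=2·atan2(√a, √(1-a))=1.869655588; dist=6371·c=11911.576 ≈ 11911.6 km; running total=52098.0 km
Leg 4 bearing: y=sinΔλ·cosφ2=-0.72032908, x=cosφ1·sinφ2-sinφ1·cosφ2·cosΔλ=0.62804209; θ=atan2(y, x)=-48.9154° <0 so +360° → 311.0846° ≈ 311.1°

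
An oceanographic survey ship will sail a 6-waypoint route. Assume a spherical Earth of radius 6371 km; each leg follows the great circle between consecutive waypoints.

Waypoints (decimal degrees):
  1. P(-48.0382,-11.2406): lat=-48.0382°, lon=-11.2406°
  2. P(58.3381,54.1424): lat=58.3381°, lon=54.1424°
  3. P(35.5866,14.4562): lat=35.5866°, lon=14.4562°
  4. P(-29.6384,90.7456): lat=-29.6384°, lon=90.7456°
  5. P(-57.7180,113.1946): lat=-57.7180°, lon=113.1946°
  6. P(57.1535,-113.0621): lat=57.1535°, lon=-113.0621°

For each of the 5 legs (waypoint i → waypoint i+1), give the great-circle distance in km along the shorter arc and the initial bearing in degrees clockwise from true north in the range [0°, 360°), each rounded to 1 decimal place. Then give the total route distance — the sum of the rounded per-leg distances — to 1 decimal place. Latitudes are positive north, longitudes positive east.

Leg 1: dist=13246.1 km, bearing=33.1°
Leg 2: dist=3839.7 km, bearing=246.4°
Leg 3: dist=10775.5 km, bearing=121.7°
Leg 4: dist=3569.4 km, bearing=157.4°
Leg 5: dist=17300.1 km, bearing=71.4°
Total: 48730.8 km

Leg 1: φ1=-0.8384248, φ2=1.0181919, Δφ=1.8566167, Δλ=1.1411486 rad; a=sin²(Δφ/2)+cosφ1·cosφ2·sin²(Δλ/2)=0.7433590430; c=2·atan2(√a, √(1-a))=2.079125185; dist=6371·c=13246.107 ≈ 13246.1 km; running total=13246.1 km
Leg 1 bearing: y=sinΔλ·cosφ2=0.47719843, x=cosφ1·sinφ2-sinφ1·cosφ2·cosΔλ=0.73170156; θ=atan2(y, x)=33.1114° ≈ 33.1°
Leg 2: φ1=1.0181919, φ2=0.6211033, Δφ=-0.3970886, Δλ=-0.6926549 rad; a=sin²(Δφ/2)+cosφ1·cosφ2·sin²(Δλ/2)=0.0880902648; c=2·atan2(√a, √(1-a))=0.602679895; dist=6371·c=3839.674 ≈ 3839.7 km; running total=17085.8 km
Leg 2 bearing: y=sinΔλ·cosφ2=-0.51931883, x=cosφ1·sinφ2-sinφ1·cosφ2·cosΔλ=-0.22722111; θ=atan2(y, x)=-113.6311° <0 so +360° → 246.3689° ≈ 246.4°
Leg 3: φ1=0.6211033, φ2=-0.5172877, Δφ=-1.1383910, Δλ=1.3315012 rad; a=sin²(Δφ/2)+cosφ1·cosφ2·sin²(Δλ/2)=0.5601236275; c=2·atan2(√a, √(1-a))=1.691335268; dist=6371·c=10775.497 ≈ 10775.5 km; running total=27861.3 km
Leg 3 bearing: y=sinΔλ·cosφ2=0.84439712, x=cosφ1·sinφ2-sinφ1·cosφ2·cosΔλ=-0.52204799; θ=atan2(y, x)=121.7264° ≈ 121.7°
Leg 4: φ1=-0.5172877, φ2=-1.0073691, Δφ=-0.4900815, Δλ=0.3918090 rad; a=sin²(Δφ/2)+cosφ1·cosφ2·sin²(Δλ/2)=0.0764416629; c=2·atan2(√a, √(1-a))=0.560260564; dist=6371·c=3569.420 ≈ 3569.4 km; running total=31430.7 km
Leg 4 bearing: y=sinΔλ·cosφ2=0.20394687, x=cosφ1·sinφ2-sinφ1·cosφ2·cosΔλ=-0.49071276; θ=atan2(y, x)=157.4316° ≈ 157.4°
Leg 5: φ1=-1.0073691, φ2=0.9975168, Δφ=2.0048859, Δλ=-3.9489244 rad; a=sin²(Δφ/2)+cosφ1·cosφ2·sin²(Δλ/2)=0.9552817172; c=2·atan2(√a, √(1-a))=2.715441378; dist=6371·c=17300.077 ≈ 17300.1 km; running total=48730.8 km
Leg 5 bearing: y=sinΔλ·cosφ2=0.39184700, x=cosφ1·sinφ2-sinφ1·cosφ2·cosΔλ=0.13164406; θ=atan2(y, x)=71.4298° ≈ 71.4°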